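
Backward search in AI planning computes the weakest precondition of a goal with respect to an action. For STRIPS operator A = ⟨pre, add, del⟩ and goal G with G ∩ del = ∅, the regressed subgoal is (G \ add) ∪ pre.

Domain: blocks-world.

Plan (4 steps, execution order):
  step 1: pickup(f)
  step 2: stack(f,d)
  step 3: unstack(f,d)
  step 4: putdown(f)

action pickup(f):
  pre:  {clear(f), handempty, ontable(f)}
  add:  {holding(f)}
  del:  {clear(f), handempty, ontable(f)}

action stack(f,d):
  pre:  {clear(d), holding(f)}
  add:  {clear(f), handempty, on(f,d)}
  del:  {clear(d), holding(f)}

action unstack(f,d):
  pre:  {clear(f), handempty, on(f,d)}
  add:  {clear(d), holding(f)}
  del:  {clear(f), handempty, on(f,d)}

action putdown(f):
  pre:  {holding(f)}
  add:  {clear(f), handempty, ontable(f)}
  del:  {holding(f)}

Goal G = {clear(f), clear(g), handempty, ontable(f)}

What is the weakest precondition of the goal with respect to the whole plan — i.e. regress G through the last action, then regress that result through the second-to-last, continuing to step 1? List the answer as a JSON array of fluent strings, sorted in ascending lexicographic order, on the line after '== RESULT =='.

Regress step by step:
  through step 4 (putdown(f)): drop {clear(f), handempty, ontable(f)}, keep {clear(g)}, require {holding(f)}
    → {clear(g), holding(f)}
  through step 3 (unstack(f,d)): drop {holding(f)}, keep {clear(g)}, require {clear(f), handempty, on(f,d)}
    → {clear(f), clear(g), handempty, on(f,d)}
  through step 2 (stack(f,d)): drop {clear(f), handempty, on(f,d)}, keep {clear(g)}, require {clear(d), holding(f)}
    → {clear(d), clear(g), holding(f)}
  through step 1 (pickup(f)): drop {holding(f)}, keep {clear(d), clear(g)}, require {clear(f), handempty, ontable(f)}
    → {clear(d), clear(f), clear(g), handempty, ontable(f)}

== RESULT ==
["clear(d)", "clear(f)", "clear(g)", "handempty", "ontable(f)"]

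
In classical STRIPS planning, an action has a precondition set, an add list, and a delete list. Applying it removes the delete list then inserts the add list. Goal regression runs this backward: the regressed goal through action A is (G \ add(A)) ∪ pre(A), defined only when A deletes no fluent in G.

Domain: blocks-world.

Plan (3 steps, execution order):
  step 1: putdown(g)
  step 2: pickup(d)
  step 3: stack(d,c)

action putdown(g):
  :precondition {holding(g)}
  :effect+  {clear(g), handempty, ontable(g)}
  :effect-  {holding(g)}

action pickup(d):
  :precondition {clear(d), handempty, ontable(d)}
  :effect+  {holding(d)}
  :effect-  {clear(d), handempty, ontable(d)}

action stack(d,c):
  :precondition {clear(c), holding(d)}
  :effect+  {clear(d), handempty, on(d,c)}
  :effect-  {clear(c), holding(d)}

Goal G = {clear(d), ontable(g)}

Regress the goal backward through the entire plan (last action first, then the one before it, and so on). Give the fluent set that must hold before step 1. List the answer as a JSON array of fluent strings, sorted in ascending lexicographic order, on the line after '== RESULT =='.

Work backward from the goal:
  through step 3 (stack(d,c)): drop {clear(d)}, keep {ontable(g)}, require {clear(c), holding(d)}
    → {clear(c), holding(d), ontable(g)}
  through step 2 (pickup(d)): drop {holding(d)}, keep {clear(c), ontable(g)}, require {clear(d), handempty, ontable(d)}
    → {clear(c), clear(d), handempty, ontable(d), ontable(g)}
  through step 1 (putdown(g)): drop {handempty, ontable(g)}, keep {clear(c), clear(d), ontable(d)}, require {holding(g)}
    → {clear(c), clear(d), holding(g), ontable(d)}

== RESULT ==
["clear(c)", "clear(d)", "holding(g)", "ontable(d)"]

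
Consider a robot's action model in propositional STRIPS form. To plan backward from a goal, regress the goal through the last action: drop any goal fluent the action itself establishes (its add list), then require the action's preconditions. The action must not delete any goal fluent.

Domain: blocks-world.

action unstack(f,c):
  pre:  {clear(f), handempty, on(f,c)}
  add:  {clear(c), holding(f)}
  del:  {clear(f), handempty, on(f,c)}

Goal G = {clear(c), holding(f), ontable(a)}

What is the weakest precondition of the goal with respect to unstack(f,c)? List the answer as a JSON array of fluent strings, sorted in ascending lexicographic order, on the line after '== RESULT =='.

Compute (G \ add) ∪ pre:
  G ∩ del = {}  (empty — regression defined)
  G \ add = {clear(c), holding(f), ontable(a)} \ {clear(c), holding(f)} = {ontable(a)}
  ∪ pre   = {ontable(a)} ∪ {clear(f), handempty, on(f,c)}
          = {clear(f), handempty, on(f,c), ontable(a)}

== RESULT ==
["clear(f)", "handempty", "on(f,c)", "ontable(a)"]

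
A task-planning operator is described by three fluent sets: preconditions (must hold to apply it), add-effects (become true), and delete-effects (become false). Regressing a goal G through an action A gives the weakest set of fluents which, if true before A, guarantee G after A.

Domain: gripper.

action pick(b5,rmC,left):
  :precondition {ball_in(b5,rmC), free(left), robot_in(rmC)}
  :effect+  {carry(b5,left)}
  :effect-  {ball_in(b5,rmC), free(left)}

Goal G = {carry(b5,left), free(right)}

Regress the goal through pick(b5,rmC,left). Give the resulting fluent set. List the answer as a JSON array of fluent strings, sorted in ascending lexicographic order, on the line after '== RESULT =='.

Compute (G \ add) ∪ pre:
  G ∩ del = {}  (empty — regression defined)
  G \ add = {carry(b5,left), free(right)} \ {carry(b5,left)} = {free(right)}
  ∪ pre   = {free(right)} ∪ {ball_in(b5,rmC), free(left), robot_in(rmC)}
          = {ball_in(b5,rmC), free(left), free(right), robot_in(rmC)}

== RESULT ==
["ball_in(b5,rmC)", "free(left)", "free(right)", "robot_in(rmC)"]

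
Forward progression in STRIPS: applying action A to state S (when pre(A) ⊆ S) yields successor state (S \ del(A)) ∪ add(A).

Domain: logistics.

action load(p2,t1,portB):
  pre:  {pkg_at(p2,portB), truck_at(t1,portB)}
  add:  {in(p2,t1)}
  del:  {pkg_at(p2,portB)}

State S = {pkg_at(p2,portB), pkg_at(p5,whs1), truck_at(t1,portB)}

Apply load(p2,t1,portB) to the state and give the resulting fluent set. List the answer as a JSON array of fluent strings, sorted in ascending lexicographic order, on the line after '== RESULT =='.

Compute (S \ del) ∪ add:
  pre ⊆ S: {pkg_at(p2,portB), truck_at(t1,portB)} ⊆ S  — applicable
  S \ del = {pkg_at(p5,whs1), truck_at(t1,portB)}
  ∪ add   = {in(p2,t1), pkg_at(p5,whs1), truck_at(t1,portB)}

== RESULT ==
["in(p2,t1)", "pkg_at(p5,whs1)", "truck_at(t1,portB)"]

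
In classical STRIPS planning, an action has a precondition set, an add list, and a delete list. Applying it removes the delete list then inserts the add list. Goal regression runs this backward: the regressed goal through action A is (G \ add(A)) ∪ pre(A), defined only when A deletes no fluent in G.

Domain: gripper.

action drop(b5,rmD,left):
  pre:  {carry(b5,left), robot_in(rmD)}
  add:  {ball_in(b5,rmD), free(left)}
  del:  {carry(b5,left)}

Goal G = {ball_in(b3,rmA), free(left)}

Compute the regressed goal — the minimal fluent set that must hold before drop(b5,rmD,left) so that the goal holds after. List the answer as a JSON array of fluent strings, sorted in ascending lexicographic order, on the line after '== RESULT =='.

Compute (G \ add) ∪ pre:
  G ∩ del = {}  (empty — regression defined)
  G \ add = {ball_in(b3,rmA), free(left)} \ {ball_in(b5,rmD), free(left)} = {ball_in(b3,rmA)}
  ∪ pre   = {ball_in(b3,rmA)} ∪ {carry(b5,left), robot_in(rmD)}
          = {ball_in(b3,rmA), carry(b5,left), robot_in(rmD)}

== RESULT ==
["ball_in(b3,rmA)", "carry(b5,left)", "robot_in(rmD)"]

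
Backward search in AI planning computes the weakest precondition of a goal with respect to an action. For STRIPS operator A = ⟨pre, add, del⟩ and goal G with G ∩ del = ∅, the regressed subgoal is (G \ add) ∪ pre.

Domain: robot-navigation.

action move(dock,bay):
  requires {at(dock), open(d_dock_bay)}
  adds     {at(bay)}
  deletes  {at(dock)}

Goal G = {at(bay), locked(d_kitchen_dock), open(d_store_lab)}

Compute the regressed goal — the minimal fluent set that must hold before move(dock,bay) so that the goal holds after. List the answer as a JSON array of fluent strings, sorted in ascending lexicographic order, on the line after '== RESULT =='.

Regress:
  G ∩ del = {}  (empty — regression defined)
  G \ add = {at(bay), locked(d_kitchen_dock), open(d_store_lab)} \ {at(bay)} = {locked(d_kitchen_dock), open(d_store_lab)}
  ∪ pre   = {locked(d_kitchen_dock), open(d_store_lab)} ∪ {at(dock), open(d_dock_bay)}
          = {at(dock), locked(d_kitchen_dock), open(d_dock_bay), open(d_store_lab)}

== RESULT ==
["at(dock)", "locked(d_kitchen_dock)", "open(d_dock_bay)", "open(d_store_lab)"]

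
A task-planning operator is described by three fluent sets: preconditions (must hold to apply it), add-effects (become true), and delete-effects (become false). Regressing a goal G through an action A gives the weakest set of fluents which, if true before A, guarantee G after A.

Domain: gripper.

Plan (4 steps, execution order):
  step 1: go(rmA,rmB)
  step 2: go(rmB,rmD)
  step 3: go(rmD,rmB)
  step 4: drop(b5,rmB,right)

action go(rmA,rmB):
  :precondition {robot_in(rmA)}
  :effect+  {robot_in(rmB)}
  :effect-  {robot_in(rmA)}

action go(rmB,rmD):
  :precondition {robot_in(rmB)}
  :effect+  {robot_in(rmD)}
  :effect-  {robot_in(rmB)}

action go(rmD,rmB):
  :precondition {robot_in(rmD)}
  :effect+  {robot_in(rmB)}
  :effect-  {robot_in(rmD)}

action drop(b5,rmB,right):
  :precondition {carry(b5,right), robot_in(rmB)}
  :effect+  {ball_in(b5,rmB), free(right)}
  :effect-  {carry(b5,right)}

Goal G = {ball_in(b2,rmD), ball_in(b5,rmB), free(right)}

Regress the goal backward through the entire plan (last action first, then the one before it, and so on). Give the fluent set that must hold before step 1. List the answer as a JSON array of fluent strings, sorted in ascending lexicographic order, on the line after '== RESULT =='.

Work backward from the goal:
  through step 4 (drop(b5,rmB,right)): drop {ball_in(b5,rmB), free(right)}, keep {ball_in(b2,rmD)}, require {carry(b5,right), robot_in(rmB)}
    → {ball_in(b2,rmD), carry(b5,right), robot_in(rmB)}
  through step 3 (go(rmD,rmB)): drop {robot_in(rmB)}, keep {ball_in(b2,rmD), carry(b5,right)}, require {robot_in(rmD)}
    → {ball_in(b2,rmD), carry(b5,right), robot_in(rmD)}
  through step 2 (go(rmB,rmD)): drop {robot_in(rmD)}, keep {ball_in(b2,rmD), carry(b5,right)}, require {robot_in(rmB)}
    → {ball_in(b2,rmD), carry(b5,right), robot_in(rmB)}
  through step 1 (go(rmA,rmB)): drop {robot_in(rmB)}, keep {ball_in(b2,rmD), carry(b5,right)}, require {robot_in(rmA)}
    → {ball_in(b2,rmD), carry(b5,right), robot_in(rmA)}

== RESULT ==
["ball_in(b2,rmD)", "carry(b5,right)", "robot_in(rmA)"]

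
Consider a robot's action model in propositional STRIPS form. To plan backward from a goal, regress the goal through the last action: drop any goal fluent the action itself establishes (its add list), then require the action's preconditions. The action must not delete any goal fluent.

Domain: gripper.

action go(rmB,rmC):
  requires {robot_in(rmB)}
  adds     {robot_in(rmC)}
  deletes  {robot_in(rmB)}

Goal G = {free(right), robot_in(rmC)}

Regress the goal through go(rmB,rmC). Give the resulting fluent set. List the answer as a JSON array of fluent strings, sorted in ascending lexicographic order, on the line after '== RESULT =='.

Compute (G \ add) ∪ pre:
  G ∩ del = {}  (empty — regression defined)
  G \ add = {free(right), robot_in(rmC)} \ {robot_in(rmC)} = {free(right)}
  ∪ pre   = {free(right)} ∪ {robot_in(rmB)}
          = {free(right), robot_in(rmB)}

== RESULT ==
["free(right)", "robot_in(rmB)"]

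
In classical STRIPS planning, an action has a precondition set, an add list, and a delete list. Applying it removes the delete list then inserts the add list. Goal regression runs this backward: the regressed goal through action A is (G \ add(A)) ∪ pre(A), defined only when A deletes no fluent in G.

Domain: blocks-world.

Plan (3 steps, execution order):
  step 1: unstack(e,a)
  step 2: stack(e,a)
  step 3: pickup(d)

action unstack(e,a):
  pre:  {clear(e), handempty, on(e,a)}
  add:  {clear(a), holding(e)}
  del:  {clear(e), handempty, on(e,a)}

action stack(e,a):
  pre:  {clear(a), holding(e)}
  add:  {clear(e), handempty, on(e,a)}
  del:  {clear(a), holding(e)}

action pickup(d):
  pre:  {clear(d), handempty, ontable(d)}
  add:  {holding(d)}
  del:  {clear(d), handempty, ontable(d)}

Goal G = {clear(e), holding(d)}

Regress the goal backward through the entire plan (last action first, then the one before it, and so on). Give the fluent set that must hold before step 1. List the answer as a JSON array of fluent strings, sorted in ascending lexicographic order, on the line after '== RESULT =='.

Work backward from the goal:
  through step 3 (pickup(d)): drop {holding(d)}, keep {clear(e)}, require {clear(d), handempty, ontable(d)}
    → {clear(d), clear(e), handempty, ontable(d)}
  through step 2 (stack(e,a)): drop {clear(e), handempty}, keep {clear(d), ontable(d)}, require {clear(a), holding(e)}
    → {clear(a), clear(d), holding(e), ontable(d)}
  through step 1 (unstack(e,a)): drop {clear(a), holding(e)}, keep {clear(d), ontable(d)}, require {clear(e), handempty, on(e,a)}
    → {clear(d), clear(e), handempty, on(e,a), ontable(d)}

== RESULT ==
["clear(d)", "clear(e)", "handempty", "on(e,a)", "ontable(d)"]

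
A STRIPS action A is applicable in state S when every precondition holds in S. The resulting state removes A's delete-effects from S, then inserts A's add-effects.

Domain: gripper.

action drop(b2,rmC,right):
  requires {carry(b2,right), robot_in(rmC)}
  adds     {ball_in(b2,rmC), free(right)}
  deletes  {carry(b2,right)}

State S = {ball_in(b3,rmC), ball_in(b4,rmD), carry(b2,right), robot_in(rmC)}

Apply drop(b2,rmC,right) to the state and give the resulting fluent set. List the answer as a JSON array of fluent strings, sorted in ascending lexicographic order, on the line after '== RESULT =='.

Compute (S \ del) ∪ add:
  pre ⊆ S: {carry(b2,right), robot_in(rmC)} ⊆ S  — applicable
  S \ del = {ball_in(b3,rmC), ball_in(b4,rmD), robot_in(rmC)}
  ∪ add   = {ball_in(b2,rmC), ball_in(b3,rmC), ball_in(b4,rmD), free(right), robot_in(rmC)}

== RESULT ==
["ball_in(b2,rmC)", "ball_in(b3,rmC)", "ball_in(b4,rmD)", "free(right)", "robot_in(rmC)"]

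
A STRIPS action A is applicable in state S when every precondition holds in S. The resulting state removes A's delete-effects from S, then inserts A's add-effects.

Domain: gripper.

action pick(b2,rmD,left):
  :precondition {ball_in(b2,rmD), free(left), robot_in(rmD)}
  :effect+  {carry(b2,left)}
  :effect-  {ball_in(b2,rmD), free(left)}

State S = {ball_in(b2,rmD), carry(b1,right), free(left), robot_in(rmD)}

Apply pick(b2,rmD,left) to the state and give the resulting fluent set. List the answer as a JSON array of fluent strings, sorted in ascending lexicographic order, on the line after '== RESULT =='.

Compute (S \ del) ∪ add:
  pre ⊆ S: {ball_in(b2,rmD), free(left), robot_in(rmD)} ⊆ S  — applicable
  S \ del = {carry(b1,right), robot_in(rmD)}
  ∪ add   = {carry(b1,right), carry(b2,left), robot_in(rmD)}

== RESULT ==
["carry(b1,right)", "carry(b2,left)", "robot_in(rmD)"]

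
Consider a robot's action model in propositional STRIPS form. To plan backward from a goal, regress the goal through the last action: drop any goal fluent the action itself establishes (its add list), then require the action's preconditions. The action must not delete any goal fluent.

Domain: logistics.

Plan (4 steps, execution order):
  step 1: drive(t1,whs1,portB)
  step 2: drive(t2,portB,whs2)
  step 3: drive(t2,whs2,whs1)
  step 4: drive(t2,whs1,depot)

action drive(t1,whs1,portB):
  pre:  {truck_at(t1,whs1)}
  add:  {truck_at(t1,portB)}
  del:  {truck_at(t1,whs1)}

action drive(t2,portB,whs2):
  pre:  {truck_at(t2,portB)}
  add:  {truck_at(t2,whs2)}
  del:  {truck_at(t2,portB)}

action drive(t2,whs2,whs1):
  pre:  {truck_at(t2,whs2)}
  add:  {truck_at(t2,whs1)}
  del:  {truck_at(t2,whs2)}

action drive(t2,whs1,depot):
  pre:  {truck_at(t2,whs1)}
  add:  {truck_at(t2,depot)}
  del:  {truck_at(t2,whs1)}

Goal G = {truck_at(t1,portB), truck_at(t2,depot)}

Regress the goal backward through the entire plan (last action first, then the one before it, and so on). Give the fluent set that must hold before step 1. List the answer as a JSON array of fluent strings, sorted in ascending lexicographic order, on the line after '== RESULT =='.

Regress step by step:
  through step 4 (drive(t2,whs1,depot)): drop {truck_at(t2,depot)}, keep {truck_at(t1,portB)}, require {truck_at(t2,whs1)}
    → {truck_at(t1,portB), truck_at(t2,whs1)}
  through step 3 (drive(t2,whs2,whs1)): drop {truck_at(t2,whs1)}, keep {truck_at(t1,portB)}, require {truck_at(t2,whs2)}
    → {truck_at(t1,portB), truck_at(t2,whs2)}
  through step 2 (drive(t2,portB,whs2)): drop {truck_at(t2,whs2)}, keep {truck_at(t1,portB)}, require {truck_at(t2,portB)}
    → {truck_at(t1,portB), truck_at(t2,portB)}
  through step 1 (drive(t1,whs1,portB)): drop {truck_at(t1,portB)}, keep {truck_at(t2,portB)}, require {truck_at(t1,whs1)}
    → {truck_at(t1,whs1), truck_at(t2,portB)}

== RESULT ==
["truck_at(t1,whs1)", "truck_at(t2,portB)"]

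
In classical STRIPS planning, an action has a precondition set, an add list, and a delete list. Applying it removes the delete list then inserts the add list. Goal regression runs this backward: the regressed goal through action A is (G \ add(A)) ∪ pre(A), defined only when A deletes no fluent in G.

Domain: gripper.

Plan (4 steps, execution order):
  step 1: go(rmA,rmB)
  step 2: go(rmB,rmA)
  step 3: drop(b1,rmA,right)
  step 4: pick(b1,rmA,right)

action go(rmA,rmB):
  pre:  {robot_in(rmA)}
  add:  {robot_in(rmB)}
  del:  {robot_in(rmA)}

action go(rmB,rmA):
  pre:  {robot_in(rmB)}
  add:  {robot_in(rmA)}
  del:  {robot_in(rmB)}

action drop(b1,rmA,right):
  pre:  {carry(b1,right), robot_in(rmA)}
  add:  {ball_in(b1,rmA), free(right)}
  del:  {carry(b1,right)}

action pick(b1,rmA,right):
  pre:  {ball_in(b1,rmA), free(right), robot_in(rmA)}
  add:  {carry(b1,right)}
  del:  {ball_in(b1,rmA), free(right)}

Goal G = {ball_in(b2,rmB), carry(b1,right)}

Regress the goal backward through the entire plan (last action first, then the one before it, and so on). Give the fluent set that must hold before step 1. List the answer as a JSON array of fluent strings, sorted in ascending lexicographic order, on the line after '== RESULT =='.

Work backward from the goal:
  through step 4 (pick(b1,rmA,right)): drop {carry(b1,right)}, keep {ball_in(b2,rmB)}, require {ball_in(b1,rmA), free(right), robot_in(rmA)}
    → {ball_in(b1,rmA), ball_in(b2,rmB), free(right), robot_in(rmA)}
  through step 3 (drop(b1,rmA,right)): drop {ball_in(b1,rmA), free(right)}, keep {ball_in(b2,rmB), robot_in(rmA)}, require {carry(b1,right), robot_in(rmA)}
    → {ball_in(b2,rmB), carry(b1,right), robot_in(rmA)}
  through step 2 (go(rmB,rmA)): drop {robot_in(rmA)}, keep {ball_in(b2,rmB), carry(b1,right)}, require {robot_in(rmB)}
    → {ball_in(b2,rmB), carry(b1,right), robot_in(rmB)}
  through step 1 (go(rmA,rmB)): drop {robot_in(rmB)}, keep {ball_in(b2,rmB), carry(b1,right)}, require {robot_in(rmA)}
    → {ball_in(b2,rmB), carry(b1,right), robot_in(rmA)}

== RESULT ==
["ball_in(b2,rmB)", "carry(b1,right)", "robot_in(rmA)"]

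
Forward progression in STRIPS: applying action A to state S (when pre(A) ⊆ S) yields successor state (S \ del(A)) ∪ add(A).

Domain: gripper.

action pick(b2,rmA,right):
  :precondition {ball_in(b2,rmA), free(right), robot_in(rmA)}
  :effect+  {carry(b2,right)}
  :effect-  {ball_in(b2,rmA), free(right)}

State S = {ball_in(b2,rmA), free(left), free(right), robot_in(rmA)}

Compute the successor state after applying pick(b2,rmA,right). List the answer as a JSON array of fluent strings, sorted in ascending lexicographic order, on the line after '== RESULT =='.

Progress:
  pre ⊆ S: {ball_in(b2,rmA), free(right), robot_in(rmA)} ⊆ S  — applicable
  S \ del = {free(left), robot_in(rmA)}
  ∪ add   = {carry(b2,right), free(left), robot_in(rmA)}

== RESULT ==
["carry(b2,right)", "free(left)", "robot_in(rmA)"]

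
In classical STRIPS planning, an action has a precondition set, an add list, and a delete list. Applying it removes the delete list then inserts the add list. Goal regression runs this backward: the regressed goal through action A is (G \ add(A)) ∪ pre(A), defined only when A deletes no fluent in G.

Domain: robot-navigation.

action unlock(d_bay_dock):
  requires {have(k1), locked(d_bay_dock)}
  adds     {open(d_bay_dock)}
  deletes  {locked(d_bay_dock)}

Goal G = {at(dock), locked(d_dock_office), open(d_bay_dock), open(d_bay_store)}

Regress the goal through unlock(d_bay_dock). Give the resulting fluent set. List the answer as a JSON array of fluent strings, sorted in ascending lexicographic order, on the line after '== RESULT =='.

Regress:
  G ∩ del = {}  (empty — regression defined)
  G \ add = {at(dock), locked(d_dock_office), open(d_bay_dock), open(d_bay_store)} \ {open(d_bay_dock)} = {at(dock), locked(d_dock_office), open(d_bay_store)}
  ∪ pre   = {at(dock), locked(d_dock_office), open(d_bay_store)} ∪ {have(k1), locked(d_bay_dock)}
          = {at(dock), have(k1), locked(d_bay_dock), locked(d_dock_office), open(d_bay_store)}

== RESULT ==
["at(dock)", "have(k1)", "locked(d_bay_dock)", "locked(d_dock_office)", "open(d_bay_store)"]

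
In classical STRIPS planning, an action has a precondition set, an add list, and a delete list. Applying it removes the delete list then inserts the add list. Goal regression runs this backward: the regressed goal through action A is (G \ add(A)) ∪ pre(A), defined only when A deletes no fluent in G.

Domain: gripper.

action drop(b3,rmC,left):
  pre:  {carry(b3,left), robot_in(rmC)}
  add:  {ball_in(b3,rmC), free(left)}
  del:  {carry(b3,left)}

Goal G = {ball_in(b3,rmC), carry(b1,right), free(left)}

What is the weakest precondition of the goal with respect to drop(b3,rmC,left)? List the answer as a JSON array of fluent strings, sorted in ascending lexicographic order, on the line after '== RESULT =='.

Compute (G \ add) ∪ pre:
  G ∩ del = {}  (empty — regression defined)
  G \ add = {ball_in(b3,rmC), carry(b1,right), free(left)} \ {ball_in(b3,rmC), free(left)} = {carry(b1,right)}
  ∪ pre   = {carry(b1,right)} ∪ {carry(b3,left), robot_in(rmC)}
          = {carry(b1,right), carry(b3,left), robot_in(rmC)}

== RESULT ==
["carry(b1,right)", "carry(b3,left)", "robot_in(rmC)"]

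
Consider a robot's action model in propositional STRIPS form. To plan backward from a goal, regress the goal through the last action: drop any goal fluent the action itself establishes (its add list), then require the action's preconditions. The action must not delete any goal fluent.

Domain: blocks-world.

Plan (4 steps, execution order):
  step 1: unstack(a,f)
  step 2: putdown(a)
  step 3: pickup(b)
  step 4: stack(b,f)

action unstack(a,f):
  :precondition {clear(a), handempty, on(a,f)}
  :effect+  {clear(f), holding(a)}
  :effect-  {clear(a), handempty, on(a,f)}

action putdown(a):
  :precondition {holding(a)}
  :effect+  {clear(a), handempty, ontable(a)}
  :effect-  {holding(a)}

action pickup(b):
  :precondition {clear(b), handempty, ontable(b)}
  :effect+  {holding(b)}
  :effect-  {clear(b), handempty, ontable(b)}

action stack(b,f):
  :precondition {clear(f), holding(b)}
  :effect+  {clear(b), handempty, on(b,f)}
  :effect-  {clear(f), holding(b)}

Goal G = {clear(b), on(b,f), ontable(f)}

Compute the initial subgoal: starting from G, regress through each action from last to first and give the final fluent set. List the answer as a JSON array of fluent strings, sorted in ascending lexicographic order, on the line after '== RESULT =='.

Regress step by step:
  through step 4 (stack(b,f)): drop {clear(b), on(b,f)}, keep {ontable(f)}, require {clear(f), holding(b)}
    → {clear(f), holding(b), ontable(f)}
  through step 3 (pickup(b)): drop {holding(b)}, keep {clear(f), ontable(f)}, require {clear(b), handempty, ontable(b)}
    → {clear(b), clear(f), handempty, ontable(b), ontable(f)}
  through step 2 (putdown(a)): drop {handempty}, keep {clear(b), clear(f), ontable(b), ontable(f)}, require {holding(a)}
    → {clear(b), clear(f), holding(a), ontable(b), ontable(f)}
  through step 1 (unstack(a,f)): drop {clear(f), holding(a)}, keep {clear(b), ontable(b), ontable(f)}, require {clear(a), handempty, on(a,f)}
    → {clear(a), clear(b), handempty, on(a,f), ontable(b), ontable(f)}

== RESULT ==
["clear(a)", "clear(b)", "handempty", "on(a,f)", "ontable(b)", "ontable(f)"]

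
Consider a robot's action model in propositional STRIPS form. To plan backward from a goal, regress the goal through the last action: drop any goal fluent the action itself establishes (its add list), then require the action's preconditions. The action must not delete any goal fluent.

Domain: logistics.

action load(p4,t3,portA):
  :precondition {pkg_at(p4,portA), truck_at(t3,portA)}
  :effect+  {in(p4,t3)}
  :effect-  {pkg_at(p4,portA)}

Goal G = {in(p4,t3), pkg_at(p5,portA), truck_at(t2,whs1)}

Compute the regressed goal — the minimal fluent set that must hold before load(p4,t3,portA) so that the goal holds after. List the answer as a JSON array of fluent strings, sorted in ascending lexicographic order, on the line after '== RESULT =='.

Compute (G \ add) ∪ pre:
  G ∩ del = {}  (empty — regression defined)
  G \ add = {in(p4,t3), pkg_at(p5,portA), truck_at(t2,whs1)} \ {in(p4,t3)} = {pkg_at(p5,portA), truck_at(t2,whs1)}
  ∪ pre   = {pkg_at(p5,portA), truck_at(t2,whs1)} ∪ {pkg_at(p4,portA), truck_at(t3,portA)}
          = {pkg_at(p4,portA), pkg_at(p5,portA), truck_at(t2,whs1), truck_at(t3,portA)}

== RESULT ==
["pkg_at(p4,portA)", "pkg_at(p5,portA)", "truck_at(t2,whs1)", "truck_at(t3,portA)"]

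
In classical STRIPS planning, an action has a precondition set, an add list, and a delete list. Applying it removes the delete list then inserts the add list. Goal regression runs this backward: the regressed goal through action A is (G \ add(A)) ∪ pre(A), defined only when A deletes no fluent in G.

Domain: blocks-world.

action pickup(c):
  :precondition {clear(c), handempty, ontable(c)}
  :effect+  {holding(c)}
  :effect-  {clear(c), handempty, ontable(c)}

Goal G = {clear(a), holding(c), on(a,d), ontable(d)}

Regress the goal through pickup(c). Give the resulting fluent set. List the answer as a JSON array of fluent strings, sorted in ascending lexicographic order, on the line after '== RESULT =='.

Regress:
  G ∩ del = {}  (empty — regression defined)
  G \ add = {clear(a), holding(c), on(a,d), ontable(d)} \ {holding(c)} = {clear(a), on(a,d), ontable(d)}
  ∪ pre   = {clear(a), on(a,d), ontable(d)} ∪ {clear(c), handempty, ontable(c)}
          = {clear(a), clear(c), handempty, on(a,d), ontable(c), ontable(d)}

== RESULT ==
["clear(a)", "clear(c)", "handempty", "on(a,d)", "ontable(c)", "ontable(d)"]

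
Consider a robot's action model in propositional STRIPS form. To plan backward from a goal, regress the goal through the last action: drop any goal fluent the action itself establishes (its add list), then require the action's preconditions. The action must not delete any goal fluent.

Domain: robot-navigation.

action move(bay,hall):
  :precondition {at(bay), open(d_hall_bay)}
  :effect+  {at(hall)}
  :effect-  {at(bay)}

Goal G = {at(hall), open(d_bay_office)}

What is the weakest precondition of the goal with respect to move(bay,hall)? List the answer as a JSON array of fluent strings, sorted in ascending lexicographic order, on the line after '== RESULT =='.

Regress:
  G ∩ del = {}  (empty — regression defined)
  G \ add = {at(hall), open(d_bay_office)} \ {at(hall)} = {open(d_bay_office)}
  ∪ pre   = {open(d_bay_office)} ∪ {at(bay), open(d_hall_bay)}
          = {at(bay), open(d_bay_office), open(d_hall_bay)}

== RESULT ==
["at(bay)", "open(d_bay_office)", "open(d_hall_bay)"]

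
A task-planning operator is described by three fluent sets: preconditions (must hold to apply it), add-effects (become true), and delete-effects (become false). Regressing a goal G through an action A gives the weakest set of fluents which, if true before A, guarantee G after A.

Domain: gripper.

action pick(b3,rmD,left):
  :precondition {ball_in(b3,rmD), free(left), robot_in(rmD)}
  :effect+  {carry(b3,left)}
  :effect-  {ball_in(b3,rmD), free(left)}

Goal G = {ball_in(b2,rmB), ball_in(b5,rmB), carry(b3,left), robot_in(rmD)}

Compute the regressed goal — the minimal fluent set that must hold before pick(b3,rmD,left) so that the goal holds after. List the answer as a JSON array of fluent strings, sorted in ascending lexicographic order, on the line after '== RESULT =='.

Compute (G \ add) ∪ pre:
  G ∩ del = {}  (empty — regression defined)
  G \ add = {ball_in(b2,rmB), ball_in(b5,rmB), carry(b3,left), robot_in(rmD)} \ {carry(b3,left)} = {ball_in(b2,rmB), ball_in(b5,rmB), robot_in(rmD)}
  ∪ pre   = {ball_in(b2,rmB), ball_in(b5,rmB), robot_in(rmD)} ∪ {ball_in(b3,rmD), free(left), robot_in(rmD)}
          = {ball_in(b2,rmB), ball_in(b3,rmD), ball_in(b5,rmB), free(left), robot_in(rmD)}

== RESULT ==
["ball_in(b2,rmB)", "ball_in(b3,rmD)", "ball_in(b5,rmB)", "free(left)", "robot_in(rmD)"]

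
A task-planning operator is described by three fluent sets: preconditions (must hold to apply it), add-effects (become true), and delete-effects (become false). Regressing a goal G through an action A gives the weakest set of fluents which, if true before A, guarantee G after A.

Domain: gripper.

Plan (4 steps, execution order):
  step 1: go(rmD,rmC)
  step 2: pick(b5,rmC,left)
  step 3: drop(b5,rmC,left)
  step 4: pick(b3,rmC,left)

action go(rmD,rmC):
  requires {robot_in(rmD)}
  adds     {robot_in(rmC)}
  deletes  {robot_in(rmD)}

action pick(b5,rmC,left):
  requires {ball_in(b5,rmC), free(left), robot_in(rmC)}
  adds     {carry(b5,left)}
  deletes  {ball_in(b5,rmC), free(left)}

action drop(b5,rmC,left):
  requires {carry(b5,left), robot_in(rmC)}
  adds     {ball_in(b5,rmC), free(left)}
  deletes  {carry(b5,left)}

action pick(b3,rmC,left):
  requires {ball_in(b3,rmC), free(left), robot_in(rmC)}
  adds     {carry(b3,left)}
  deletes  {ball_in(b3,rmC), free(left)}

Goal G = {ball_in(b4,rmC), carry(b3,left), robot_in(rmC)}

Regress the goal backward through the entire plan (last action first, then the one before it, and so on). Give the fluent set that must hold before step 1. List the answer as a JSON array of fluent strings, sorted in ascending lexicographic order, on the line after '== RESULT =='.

Work backward from the goal:
  through step 4 (pick(b3,rmC,left)): drop {carry(b3,left)}, keep {ball_in(b4,rmC), robot_in(rmC)}, require {ball_in(b3,rmC), free(left), robot_in(rmC)}
    → {ball_in(b3,rmC), ball_in(b4,rmC), free(left), robot_in(rmC)}
  through step 3 (drop(b5,rmC,left)): drop {free(left)}, keep {ball_in(b3,rmC), ball_in(b4,rmC), robot_in(rmC)}, require {carry(b5,left), robot_in(rmC)}
    → {ball_in(b3,rmC), ball_in(b4,rmC), carry(b5,left), robot_in(rmC)}
  through step 2 (pick(b5,rmC,left)): drop {carry(b5,left)}, keep {ball_in(b3,rmC), ball_in(b4,rmC), robot_in(rmC)}, require {ball_in(b5,rmC), free(left), robot_in(rmC)}
    → {ball_in(b3,rmC), ball_in(b4,rmC), ball_in(b5,rmC), free(left), robot_in(rmC)}
  through step 1 (go(rmD,rmC)): drop {robot_in(rmC)}, keep {ball_in(b3,rmC), ball_in(b4,rmC), ball_in(b5,rmC), free(left)}, require {robot_in(rmD)}
    → {ball_in(b3,rmC), ball_in(b4,rmC), ball_in(b5,rmC), free(left), robot_in(rmD)}

== RESULT ==
["ball_in(b3,rmC)", "ball_in(b4,rmC)", "ball_in(b5,rmC)", "free(left)", "robot_in(rmD)"]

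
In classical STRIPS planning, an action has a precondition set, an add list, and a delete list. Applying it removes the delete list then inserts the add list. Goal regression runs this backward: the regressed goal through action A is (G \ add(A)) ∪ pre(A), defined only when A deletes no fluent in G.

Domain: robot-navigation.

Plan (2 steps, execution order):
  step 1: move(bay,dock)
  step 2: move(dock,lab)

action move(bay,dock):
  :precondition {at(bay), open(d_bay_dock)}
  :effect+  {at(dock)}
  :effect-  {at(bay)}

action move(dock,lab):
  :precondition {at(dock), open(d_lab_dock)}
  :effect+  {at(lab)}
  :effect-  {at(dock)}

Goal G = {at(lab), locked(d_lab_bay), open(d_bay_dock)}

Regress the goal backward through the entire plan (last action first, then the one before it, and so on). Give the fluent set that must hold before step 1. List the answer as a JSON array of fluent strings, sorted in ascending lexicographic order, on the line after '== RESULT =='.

Regress step by step:
  through step 2 (move(dock,lab)): drop {at(lab)}, keep {locked(d_lab_bay), open(d_bay_dock)}, require {at(dock), open(d_lab_dock)}
    → {at(dock), locked(d_lab_bay), open(d_bay_dock), open(d_lab_dock)}
  through step 1 (move(bay,dock)): drop {at(dock)}, keep {locked(d_lab_bay), open(d_bay_dock), open(d_lab_dock)}, require {at(bay), open(d_bay_dock)}
    → {at(bay), locked(d_lab_bay), open(d_bay_dock), open(d_lab_dock)}

== RESULT ==
["at(bay)", "locked(d_lab_bay)", "open(d_bay_dock)", "open(d_lab_dock)"]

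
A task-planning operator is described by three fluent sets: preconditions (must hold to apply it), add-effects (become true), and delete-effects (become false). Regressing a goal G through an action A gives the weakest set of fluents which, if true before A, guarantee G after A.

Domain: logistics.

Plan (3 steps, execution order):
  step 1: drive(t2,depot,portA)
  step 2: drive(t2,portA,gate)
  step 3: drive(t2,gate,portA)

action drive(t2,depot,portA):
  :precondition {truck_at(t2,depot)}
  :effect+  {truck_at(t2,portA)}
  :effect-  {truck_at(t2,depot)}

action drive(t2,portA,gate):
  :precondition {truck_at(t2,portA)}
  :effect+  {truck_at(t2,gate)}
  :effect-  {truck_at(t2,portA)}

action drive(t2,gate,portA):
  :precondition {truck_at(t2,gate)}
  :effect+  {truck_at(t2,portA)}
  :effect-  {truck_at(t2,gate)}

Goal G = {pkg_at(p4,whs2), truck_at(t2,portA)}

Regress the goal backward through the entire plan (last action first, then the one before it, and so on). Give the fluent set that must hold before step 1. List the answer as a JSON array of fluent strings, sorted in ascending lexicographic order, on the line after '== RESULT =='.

Regress step by step:
  through step 3 (drive(t2,gate,portA)): drop {truck_at(t2,portA)}, keep {pkg_at(p4,whs2)}, require {truck_at(t2,gate)}
    → {pkg_at(p4,whs2), truck_at(t2,gate)}
  through step 2 (drive(t2,portA,gate)): drop {truck_at(t2,gate)}, keep {pkg_at(p4,whs2)}, require {truck_at(t2,portA)}
    → {pkg_at(p4,whs2), truck_at(t2,portA)}
  through step 1 (drive(t2,depot,portA)): drop {truck_at(t2,portA)}, keep {pkg_at(p4,whs2)}, require {truck_at(t2,depot)}
    → {pkg_at(p4,whs2), truck_at(t2,depot)}

== RESULT ==
["pkg_at(p4,whs2)", "truck_at(t2,depot)"]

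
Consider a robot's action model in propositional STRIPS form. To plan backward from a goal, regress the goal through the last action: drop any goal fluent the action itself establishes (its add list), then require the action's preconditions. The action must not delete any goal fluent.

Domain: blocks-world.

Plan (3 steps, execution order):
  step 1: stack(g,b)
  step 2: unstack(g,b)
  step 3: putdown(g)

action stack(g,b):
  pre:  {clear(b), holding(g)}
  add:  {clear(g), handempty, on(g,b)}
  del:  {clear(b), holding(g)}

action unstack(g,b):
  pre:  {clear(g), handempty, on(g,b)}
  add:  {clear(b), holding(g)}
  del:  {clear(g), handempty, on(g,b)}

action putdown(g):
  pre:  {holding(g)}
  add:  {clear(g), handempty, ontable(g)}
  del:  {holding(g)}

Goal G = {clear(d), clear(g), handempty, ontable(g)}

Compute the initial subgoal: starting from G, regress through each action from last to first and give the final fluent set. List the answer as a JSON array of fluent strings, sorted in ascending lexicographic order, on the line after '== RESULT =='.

Work backward from the goal:
  through step 3 (putdown(g)): drop {clear(g), handempty, ontable(g)}, keep {clear(d)}, require {holding(g)}
    → {clear(d), holding(g)}
  through step 2 (unstack(g,b)): drop {holding(g)}, keep {clear(d)}, require {clear(g), handempty, on(g,b)}
    → {clear(d), clear(g), handempty, on(g,b)}
  through step 1 (stack(g,b)): drop {clear(g), handempty, on(g,b)}, keep {clear(d)}, require {clear(b), holding(g)}
    → {clear(b), clear(d), holding(g)}

== RESULT ==
["clear(b)", "clear(d)", "holding(g)"]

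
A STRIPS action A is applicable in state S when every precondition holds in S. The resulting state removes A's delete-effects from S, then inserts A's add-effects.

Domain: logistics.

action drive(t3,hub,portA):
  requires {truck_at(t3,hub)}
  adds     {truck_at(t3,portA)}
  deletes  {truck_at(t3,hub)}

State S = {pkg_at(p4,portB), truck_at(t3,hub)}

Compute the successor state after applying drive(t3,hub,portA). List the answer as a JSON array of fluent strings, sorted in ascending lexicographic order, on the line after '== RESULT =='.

Progress:
  pre ⊆ S: {truck_at(t3,hub)} ⊆ S  — applicable
  S \ del = {pkg_at(p4,portB)}
  ∪ add   = {pkg_at(p4,portB), truck_at(t3,portA)}

== RESULT ==
["pkg_at(p4,portB)", "truck_at(t3,portA)"]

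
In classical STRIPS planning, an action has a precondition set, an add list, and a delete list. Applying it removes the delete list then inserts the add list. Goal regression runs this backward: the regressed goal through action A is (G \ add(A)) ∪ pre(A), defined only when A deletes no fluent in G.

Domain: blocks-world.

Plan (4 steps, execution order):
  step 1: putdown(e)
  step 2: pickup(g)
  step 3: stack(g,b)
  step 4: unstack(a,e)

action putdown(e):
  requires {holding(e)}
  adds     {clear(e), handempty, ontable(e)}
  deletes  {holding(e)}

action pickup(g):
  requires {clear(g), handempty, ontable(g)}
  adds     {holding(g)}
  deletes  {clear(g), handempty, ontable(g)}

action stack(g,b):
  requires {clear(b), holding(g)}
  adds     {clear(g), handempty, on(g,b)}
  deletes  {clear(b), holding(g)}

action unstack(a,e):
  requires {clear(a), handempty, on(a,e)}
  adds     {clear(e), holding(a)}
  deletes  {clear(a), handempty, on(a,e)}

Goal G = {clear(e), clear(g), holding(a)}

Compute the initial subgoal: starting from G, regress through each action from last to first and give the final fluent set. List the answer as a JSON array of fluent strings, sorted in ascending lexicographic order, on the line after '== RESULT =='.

Regress step by step:
  through step 4 (unstack(a,e)): drop {clear(e), holding(a)}, keep {clear(g)}, require {clear(a), handempty, on(a,e)}
    → {clear(a), clear(g), handempty, on(a,e)}
  through step 3 (stack(g,b)): drop {clear(g), handempty}, keep {clear(a), on(a,e)}, require {clear(b), holding(g)}
    → {clear(a), clear(b), holding(g), on(a,e)}
  through step 2 (pickup(g)): drop {holding(g)}, keep {clear(a), clear(b), on(a,e)}, require {clear(g), handempty, ontable(g)}
    → {clear(a), clear(b), clear(g), handempty, on(a,e), ontable(g)}
  through step 1 (putdown(e)): drop {handempty}, keep {clear(a), clear(b), clear(g), on(a,e), ontable(g)}, require {holding(e)}
    → {clear(a), clear(b), clear(g), holding(e), on(a,e), ontable(g)}

== RESULT ==
["clear(a)", "clear(b)", "clear(g)", "holding(e)", "on(a,e)", "ontable(g)"]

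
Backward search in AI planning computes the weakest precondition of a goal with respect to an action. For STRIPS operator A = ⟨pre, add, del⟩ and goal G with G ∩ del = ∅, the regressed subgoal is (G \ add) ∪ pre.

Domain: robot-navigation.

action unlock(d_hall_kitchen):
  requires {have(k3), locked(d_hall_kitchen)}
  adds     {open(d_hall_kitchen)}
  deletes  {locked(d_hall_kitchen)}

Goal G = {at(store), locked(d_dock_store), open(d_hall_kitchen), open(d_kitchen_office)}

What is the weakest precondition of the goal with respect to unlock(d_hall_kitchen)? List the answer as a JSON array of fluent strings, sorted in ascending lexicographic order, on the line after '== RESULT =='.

Compute (G \ add) ∪ pre:
  G ∩ del = {}  (empty — regression defined)
  G \ add = {at(store), locked(d_dock_store), open(d_hall_kitchen), open(d_kitchen_office)} \ {open(d_hall_kitchen)} = {at(store), locked(d_dock_store), open(d_kitchen_office)}
  ∪ pre   = {at(store), locked(d_dock_store), open(d_kitchen_office)} ∪ {have(k3), locked(d_hall_kitchen)}
          = {at(store), have(k3), locked(d_dock_store), locked(d_hall_kitchen), open(d_kitchen_office)}

== RESULT ==
["at(store)", "have(k3)", "locked(d_dock_store)", "locked(d_hall_kitchen)", "open(d_kitchen_office)"]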